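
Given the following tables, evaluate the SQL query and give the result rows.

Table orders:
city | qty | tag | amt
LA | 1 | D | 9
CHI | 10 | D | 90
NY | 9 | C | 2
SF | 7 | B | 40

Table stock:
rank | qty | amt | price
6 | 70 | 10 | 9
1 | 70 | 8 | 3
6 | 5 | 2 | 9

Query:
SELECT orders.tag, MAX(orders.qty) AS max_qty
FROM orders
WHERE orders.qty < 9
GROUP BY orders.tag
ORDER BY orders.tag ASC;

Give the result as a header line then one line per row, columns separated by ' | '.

== RESULT ==
orders.tag | max_qty
B | 7
D | 1

Derivation:
After WHERE (2 rows):
orders.city | orders.qty | orders.tag | orders.amt
LA | 1 | D | 9
SF | 7 | B | 40
After GROUP BY (2 rows):
orders.tag | max_qty
D | 1
B | 7
After ORDER BY (2 rows):
orders.tag | max_qty
B | 7
D | 1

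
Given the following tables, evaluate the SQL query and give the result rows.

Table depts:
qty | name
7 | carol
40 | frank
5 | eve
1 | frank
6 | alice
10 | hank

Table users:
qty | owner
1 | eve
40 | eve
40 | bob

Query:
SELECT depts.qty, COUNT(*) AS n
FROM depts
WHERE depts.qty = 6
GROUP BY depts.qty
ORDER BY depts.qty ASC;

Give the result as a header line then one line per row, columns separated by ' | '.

== RESULT ==
depts.qty | n
6 | 1

Derivation:
After WHERE (1 rows):
depts.qty | depts.name
6 | alice
After GROUP BY (1 rows):
depts.qty | n
6 | 1
After ORDER BY (1 rows):
depts.qty | n
6 | 1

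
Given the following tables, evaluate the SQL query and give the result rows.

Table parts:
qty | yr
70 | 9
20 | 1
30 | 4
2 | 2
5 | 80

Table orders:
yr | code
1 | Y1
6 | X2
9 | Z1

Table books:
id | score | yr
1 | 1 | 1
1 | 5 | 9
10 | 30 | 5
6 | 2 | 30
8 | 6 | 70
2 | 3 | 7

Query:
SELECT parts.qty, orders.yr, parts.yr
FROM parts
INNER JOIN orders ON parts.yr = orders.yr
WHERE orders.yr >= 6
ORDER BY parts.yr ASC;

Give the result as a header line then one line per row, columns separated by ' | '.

After JOIN orders (2 rows):
parts.qty | parts.yr | orders.yr | orders.code
70 | 9 | 9 | Z1
20 | 1 | 1 | Y1
After WHERE (1 rows):
parts.qty | parts.yr | orders.yr | orders.code
70 | 9 | 9 | Z1
After SELECT (1 rows):
parts.qty | orders.yr | parts.yr
70 | 9 | 9
After ORDER BY (1 rows):
parts.qty | orders.yr | parts.yr
70 | 9 | 9

== RESULT ==
parts.qty | orders.yr | parts.yr
70 | 9 | 9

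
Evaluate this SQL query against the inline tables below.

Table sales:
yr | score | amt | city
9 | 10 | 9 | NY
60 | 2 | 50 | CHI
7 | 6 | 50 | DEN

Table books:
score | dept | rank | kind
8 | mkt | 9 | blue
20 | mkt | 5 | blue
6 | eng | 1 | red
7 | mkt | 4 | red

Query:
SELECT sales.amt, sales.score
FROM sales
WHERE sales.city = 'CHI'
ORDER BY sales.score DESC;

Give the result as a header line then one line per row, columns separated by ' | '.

After WHERE (1 rows):
sales.yr | sales.score | sales.amt | sales.city
60 | 2 | 50 | CHI
After SELECT (1 rows):
sales.amt | sales.score
50 | 2
After ORDER BY (1 rows):
sales.amt | sales.score
50 | 2

== RESULT ==
sales.amt | sales.score
50 | 2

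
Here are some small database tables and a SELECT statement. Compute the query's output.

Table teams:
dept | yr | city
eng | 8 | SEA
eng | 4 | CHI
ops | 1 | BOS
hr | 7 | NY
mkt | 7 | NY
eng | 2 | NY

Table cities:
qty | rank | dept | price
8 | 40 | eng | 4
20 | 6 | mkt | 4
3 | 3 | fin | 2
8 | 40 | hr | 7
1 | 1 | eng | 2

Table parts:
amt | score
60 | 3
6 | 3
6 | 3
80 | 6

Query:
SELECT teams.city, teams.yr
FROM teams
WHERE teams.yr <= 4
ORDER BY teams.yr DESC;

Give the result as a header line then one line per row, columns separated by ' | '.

After WHERE (3 rows):
teams.dept | teams.yr | teams.city
eng | 4 | CHI
ops | 1 | BOS
eng | 2 | NY
After SELECT (3 rows):
teams.city | teams.yr
CHI | 4
BOS | 1
NY | 2
After ORDER BY (3 rows):
teams.city | teams.yr
CHI | 4
NY | 2
BOS | 1

== RESULT ==
teams.city | teams.yr
CHI | 4
NY | 2
BOS | 1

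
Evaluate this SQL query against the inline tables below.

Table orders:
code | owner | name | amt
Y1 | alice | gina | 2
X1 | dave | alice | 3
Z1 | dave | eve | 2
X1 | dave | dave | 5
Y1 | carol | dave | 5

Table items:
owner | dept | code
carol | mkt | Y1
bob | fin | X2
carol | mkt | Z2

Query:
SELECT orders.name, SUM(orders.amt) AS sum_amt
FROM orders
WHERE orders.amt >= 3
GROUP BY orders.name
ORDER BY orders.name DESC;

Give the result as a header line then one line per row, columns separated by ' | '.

After WHERE (3 rows):
orders.code | orders.owner | orders.name | orders.amt
X1 | dave | alice | 3
X1 | dave | dave | 5
Y1 | carol | dave | 5
After GROUP BY (2 rows):
orders.name | sum_amt
alice | 3
dave | 10
After ORDER BY (2 rows):
orders.name | sum_amt
dave | 10
alice | 3

== RESULT ==
orders.name | sum_amt
dave | 10
alice | 3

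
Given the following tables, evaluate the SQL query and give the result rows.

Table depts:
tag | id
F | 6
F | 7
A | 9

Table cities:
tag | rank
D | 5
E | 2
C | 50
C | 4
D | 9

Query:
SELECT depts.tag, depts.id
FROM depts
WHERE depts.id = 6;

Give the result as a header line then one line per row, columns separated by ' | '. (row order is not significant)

== RESULT ==
depts.tag | depts.id
F | 6

Derivation:
After WHERE (1 rows):
depts.tag | depts.id
F | 6
After SELECT (1 rows):
depts.tag | depts.id
F | 6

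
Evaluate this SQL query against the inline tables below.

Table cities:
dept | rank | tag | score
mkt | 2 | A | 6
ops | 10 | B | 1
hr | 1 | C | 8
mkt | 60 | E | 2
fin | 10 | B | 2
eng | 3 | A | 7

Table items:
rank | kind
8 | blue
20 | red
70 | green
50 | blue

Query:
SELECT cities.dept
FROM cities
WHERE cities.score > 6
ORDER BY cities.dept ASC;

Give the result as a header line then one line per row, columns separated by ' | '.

After WHERE (2 rows):
cities.dept | cities.rank | cities.tag | cities.score
hr | 1 | C | 8
eng | 3 | A | 7
After SELECT (2 rows):
cities.dept
hr
eng
After ORDER BY (2 rows):
cities.dept
eng
hr

== RESULT ==
cities.dept
eng
hr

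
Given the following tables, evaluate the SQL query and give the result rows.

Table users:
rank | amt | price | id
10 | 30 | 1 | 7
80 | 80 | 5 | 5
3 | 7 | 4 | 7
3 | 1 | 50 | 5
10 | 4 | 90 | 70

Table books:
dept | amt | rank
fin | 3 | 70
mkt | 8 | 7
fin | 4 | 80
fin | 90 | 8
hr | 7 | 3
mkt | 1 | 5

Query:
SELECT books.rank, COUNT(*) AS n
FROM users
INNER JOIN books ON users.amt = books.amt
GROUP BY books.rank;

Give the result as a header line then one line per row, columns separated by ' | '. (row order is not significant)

After JOIN books (3 rows):
users.rank | users.amt | users.price | users.id | books.dept | books.amt | books.rank
3 | 7 | 4 | 7 | hr | 7 | 3
3 | 1 | 50 | 5 | mkt | 1 | 5
10 | 4 | 90 | 70 | fin | 4 | 80
After GROUP BY (3 rows):
books.rank | n
3 | 1
5 | 1
80 | 1

== RESULT ==
books.rank | n
3 | 1
5 | 1
80 | 1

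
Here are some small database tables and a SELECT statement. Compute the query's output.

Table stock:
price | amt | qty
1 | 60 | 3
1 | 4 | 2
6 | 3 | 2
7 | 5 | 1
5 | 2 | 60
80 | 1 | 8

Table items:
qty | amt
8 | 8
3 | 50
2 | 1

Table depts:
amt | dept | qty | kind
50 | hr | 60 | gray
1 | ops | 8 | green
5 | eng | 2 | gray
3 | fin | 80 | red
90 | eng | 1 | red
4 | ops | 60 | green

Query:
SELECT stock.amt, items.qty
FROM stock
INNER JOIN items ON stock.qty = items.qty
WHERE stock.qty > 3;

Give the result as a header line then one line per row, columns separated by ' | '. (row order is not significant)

== RESULT ==
stock.amt | items.qty
1 | 8

Derivation:
After JOIN items (4 rows):
stock.price | stock.amt | stock.qty | items.qty | items.amt
1 | 60 | 3 | 3 | 50
1 | 4 | 2 | 2 | 1
6 | 3 | 2 | 2 | 1
80 | 1 | 8 | 8 | 8
After WHERE (1 rows):
stock.price | stock.amt | stock.qty | items.qty | items.amt
80 | 1 | 8 | 8 | 8
After SELECT (1 rows):
stock.amt | items.qty
1 | 8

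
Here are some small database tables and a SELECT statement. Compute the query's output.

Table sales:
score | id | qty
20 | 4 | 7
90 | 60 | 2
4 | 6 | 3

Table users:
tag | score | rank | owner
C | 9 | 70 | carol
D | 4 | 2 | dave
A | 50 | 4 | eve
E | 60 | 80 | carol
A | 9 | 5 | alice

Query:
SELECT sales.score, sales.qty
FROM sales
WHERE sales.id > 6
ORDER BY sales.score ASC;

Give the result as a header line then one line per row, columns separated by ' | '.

After WHERE (1 rows):
sales.score | sales.id | sales.qty
90 | 60 | 2
After SELECT (1 rows):
sales.score | sales.qty
90 | 2
After ORDER BY (1 rows):
sales.score | sales.qty
90 | 2

== RESULT ==
sales.score | sales.qty
90 | 2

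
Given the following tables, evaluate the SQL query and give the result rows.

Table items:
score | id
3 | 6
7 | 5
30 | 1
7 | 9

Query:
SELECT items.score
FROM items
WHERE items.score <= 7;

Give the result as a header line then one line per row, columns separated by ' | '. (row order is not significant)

== RESULT ==
items.score
3
7
7

Derivation:
After WHERE (3 rows):
items.score | items.id
3 | 6
7 | 5
7 | 9
After SELECT (3 rows):
items.score
3
7
7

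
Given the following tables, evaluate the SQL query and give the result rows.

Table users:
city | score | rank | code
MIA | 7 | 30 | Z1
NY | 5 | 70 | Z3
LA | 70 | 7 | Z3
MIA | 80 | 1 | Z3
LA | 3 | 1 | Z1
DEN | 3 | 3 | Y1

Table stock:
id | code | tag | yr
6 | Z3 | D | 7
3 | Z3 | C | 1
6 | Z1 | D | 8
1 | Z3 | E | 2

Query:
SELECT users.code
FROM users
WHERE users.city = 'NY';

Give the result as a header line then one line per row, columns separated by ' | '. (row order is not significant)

== RESULT ==
users.code
Z3

Derivation:
After WHERE (1 rows):
users.city | users.score | users.rank | users.code
NY | 5 | 70 | Z3
After SELECT (1 rows):
users.code
Z3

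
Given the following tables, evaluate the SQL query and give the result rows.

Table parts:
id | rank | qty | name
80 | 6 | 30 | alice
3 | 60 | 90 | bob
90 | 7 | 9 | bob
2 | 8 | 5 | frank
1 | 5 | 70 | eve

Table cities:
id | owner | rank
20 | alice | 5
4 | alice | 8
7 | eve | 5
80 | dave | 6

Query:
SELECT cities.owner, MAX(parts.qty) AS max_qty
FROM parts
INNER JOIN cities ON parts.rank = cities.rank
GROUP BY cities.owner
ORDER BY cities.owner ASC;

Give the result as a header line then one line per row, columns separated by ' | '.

== RESULT ==
cities.owner | max_qty
alice | 70
dave | 30
eve | 70

Derivation:
After JOIN cities (4 rows):
parts.id | parts.rank | parts.qty | parts.name | cities.id | cities.owner | cities.rank
80 | 6 | 30 | alice | 80 | dave | 6
2 | 8 | 5 | frank | 4 | alice | 8
1 | 5 | 70 | eve | 20 | alice | 5
1 | 5 | 70 | eve | 7 | eve | 5
After GROUP BY (3 rows):
cities.owner | max_qty
dave | 30
alice | 70
eve | 70
After ORDER BY (3 rows):
cities.owner | max_qty
alice | 70
dave | 30
eve | 70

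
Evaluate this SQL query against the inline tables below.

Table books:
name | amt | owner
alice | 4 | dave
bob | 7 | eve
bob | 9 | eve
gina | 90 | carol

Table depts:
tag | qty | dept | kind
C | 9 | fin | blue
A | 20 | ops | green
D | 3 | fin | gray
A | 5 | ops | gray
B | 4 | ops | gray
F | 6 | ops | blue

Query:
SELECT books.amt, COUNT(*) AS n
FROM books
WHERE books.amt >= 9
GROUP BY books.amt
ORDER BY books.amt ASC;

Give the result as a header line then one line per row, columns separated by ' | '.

After WHERE (2 rows):
books.name | books.amt | books.owner
bob | 9 | eve
gina | 90 | carol
After GROUP BY (2 rows):
books.amt | n
9 | 1
90 | 1
After ORDER BY (2 rows):
books.amt | n
9 | 1
90 | 1

== RESULT ==
books.amt | n
9 | 1
90 | 1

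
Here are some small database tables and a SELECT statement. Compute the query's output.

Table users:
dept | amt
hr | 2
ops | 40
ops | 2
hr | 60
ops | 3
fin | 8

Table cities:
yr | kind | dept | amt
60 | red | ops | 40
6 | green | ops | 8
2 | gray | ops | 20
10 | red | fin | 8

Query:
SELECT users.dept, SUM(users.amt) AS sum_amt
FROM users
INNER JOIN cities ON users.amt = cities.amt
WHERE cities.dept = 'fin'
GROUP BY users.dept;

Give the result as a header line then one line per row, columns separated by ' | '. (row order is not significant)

== RESULT ==
users.dept | sum_amt
fin | 8

Derivation:
After JOIN cities (3 rows):
users.dept | users.amt | cities.yr | cities.kind | cities.dept | cities.amt
ops | 40 | 60 | red | ops | 40
fin | 8 | 6 | green | ops | 8
fin | 8 | 10 | red | fin | 8
After WHERE (1 rows):
users.dept | users.amt | cities.yr | cities.kind | cities.dept | cities.amt
fin | 8 | 10 | red | fin | 8
After GROUP BY (1 rows):
users.dept | sum_amt
fin | 8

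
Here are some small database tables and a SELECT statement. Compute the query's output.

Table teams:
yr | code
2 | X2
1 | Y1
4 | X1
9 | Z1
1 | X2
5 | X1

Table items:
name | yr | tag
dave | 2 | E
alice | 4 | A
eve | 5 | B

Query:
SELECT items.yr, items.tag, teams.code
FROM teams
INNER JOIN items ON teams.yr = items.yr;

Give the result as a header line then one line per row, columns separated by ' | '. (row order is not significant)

After JOIN items (3 rows):
teams.yr | teams.code | items.name | items.yr | items.tag
2 | X2 | dave | 2 | E
4 | X1 | alice | 4 | A
5 | X1 | eve | 5 | B
After SELECT (3 rows):
items.yr | items.tag | teams.code
2 | E | X2
4 | A | X1
5 | B | X1

== RESULT ==
items.yr | items.tag | teams.code
2 | E | X2
4 | A | X1
5 | B | X1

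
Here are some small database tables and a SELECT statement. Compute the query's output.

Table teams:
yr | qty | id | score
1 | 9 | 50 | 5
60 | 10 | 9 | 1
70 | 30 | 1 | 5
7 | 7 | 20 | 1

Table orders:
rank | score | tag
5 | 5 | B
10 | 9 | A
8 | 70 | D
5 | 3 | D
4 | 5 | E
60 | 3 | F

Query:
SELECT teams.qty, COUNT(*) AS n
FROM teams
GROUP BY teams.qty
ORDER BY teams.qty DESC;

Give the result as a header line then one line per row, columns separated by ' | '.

== RESULT ==
teams.qty | n
30 | 1
10 | 1
9 | 1
7 | 1

Derivation:
After GROUP BY (4 rows):
teams.qty | n
9 | 1
10 | 1
30 | 1
7 | 1
After ORDER BY (4 rows):
teams.qty | n
30 | 1
10 | 1
9 | 1
7 | 1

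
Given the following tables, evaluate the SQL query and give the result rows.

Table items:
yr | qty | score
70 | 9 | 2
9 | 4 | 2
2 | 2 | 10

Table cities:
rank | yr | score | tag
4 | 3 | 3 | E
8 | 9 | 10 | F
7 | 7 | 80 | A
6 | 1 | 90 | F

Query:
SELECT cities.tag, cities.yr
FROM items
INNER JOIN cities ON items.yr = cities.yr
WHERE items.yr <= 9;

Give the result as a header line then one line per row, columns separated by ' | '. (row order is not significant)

== RESULT ==
cities.tag | cities.yr
F | 9

Derivation:
After JOIN cities (1 rows):
items.yr | items.qty | items.score | cities.rank | cities.yr | cities.score | cities.tag
9 | 4 | 2 | 8 | 9 | 10 | F
After WHERE (1 rows):
items.yr | items.qty | items.score | cities.rank | cities.yr | cities.score | cities.tag
9 | 4 | 2 | 8 | 9 | 10 | F
After SELECT (1 rows):
cities.tag | cities.yr
F | 9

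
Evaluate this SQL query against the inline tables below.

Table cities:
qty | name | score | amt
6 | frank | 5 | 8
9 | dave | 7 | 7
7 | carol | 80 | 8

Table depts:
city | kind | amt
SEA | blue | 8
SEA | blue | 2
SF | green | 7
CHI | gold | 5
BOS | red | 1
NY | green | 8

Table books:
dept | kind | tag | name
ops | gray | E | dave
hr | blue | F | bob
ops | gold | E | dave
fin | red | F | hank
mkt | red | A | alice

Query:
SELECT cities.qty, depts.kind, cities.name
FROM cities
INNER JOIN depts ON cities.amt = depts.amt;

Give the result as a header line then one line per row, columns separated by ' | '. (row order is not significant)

After JOIN depts (5 rows):
cities.qty | cities.name | cities.score | cities.amt | depts.city | depts.kind | depts.amt
6 | frank | 5 | 8 | SEA | blue | 8
6 | frank | 5 | 8 | NY | green | 8
9 | dave | 7 | 7 | SF | green | 7
7 | carol | 80 | 8 | SEA | blue | 8
7 | carol | 80 | 8 | NY | green | 8
After SELECT (5 rows):
cities.qty | depts.kind | cities.name
6 | blue | frank
6 | green | frank
9 | green | dave
7 | blue | carol
7 | green | carol

== RESULT ==
cities.qty | depts.kind | cities.name
6 | blue | frank
6 | green | frank
9 | green | dave
7 | blue | carol
7 | green | carol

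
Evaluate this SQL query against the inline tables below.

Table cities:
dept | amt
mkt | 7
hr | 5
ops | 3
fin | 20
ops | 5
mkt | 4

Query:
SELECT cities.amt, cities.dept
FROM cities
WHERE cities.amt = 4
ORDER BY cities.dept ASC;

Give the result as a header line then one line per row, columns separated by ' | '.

After WHERE (1 rows):
cities.dept | cities.amt
mkt | 4
After SELECT (1 rows):
cities.amt | cities.dept
4 | mkt
After ORDER BY (1 rows):
cities.amt | cities.dept
4 | mkt

== RESULT ==
cities.amt | cities.dept
4 | mkt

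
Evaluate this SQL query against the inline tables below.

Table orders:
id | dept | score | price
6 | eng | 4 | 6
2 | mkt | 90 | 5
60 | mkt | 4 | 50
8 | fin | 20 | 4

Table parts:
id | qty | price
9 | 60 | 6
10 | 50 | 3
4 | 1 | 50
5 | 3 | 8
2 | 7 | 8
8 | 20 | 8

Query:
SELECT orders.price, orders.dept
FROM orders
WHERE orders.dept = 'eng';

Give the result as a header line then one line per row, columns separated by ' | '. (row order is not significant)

After WHERE (1 rows):
orders.id | orders.dept | orders.score | orders.price
6 | eng | 4 | 6
After SELECT (1 rows):
orders.price | orders.dept
6 | eng

== RESULT ==
orders.price | orders.dept
6 | eng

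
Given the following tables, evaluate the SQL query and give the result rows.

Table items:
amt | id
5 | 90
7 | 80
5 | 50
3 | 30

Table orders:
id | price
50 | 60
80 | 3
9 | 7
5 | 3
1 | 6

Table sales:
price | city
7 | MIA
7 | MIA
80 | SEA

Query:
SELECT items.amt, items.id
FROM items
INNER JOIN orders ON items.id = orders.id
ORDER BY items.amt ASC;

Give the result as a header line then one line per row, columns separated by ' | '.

After JOIN orders (2 rows):
items.amt | items.id | orders.id | orders.price
7 | 80 | 80 | 3
5 | 50 | 50 | 60
After SELECT (2 rows):
items.amt | items.id
7 | 80
5 | 50
After ORDER BY (2 rows):
items.amt | items.id
5 | 50
7 | 80

== RESULT ==
items.amt | items.id
5 | 50
7 | 80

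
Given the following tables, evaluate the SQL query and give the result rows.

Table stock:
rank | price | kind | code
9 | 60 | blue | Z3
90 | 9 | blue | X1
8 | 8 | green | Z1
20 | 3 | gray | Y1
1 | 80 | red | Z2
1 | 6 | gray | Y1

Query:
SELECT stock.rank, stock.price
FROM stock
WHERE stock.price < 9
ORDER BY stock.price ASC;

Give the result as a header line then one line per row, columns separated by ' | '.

After WHERE (3 rows):
stock.rank | stock.price | stock.kind | stock.code
8 | 8 | green | Z1
20 | 3 | gray | Y1
1 | 6 | gray | Y1
After SELECT (3 rows):
stock.rank | stock.price
8 | 8
20 | 3
1 | 6
After ORDER BY (3 rows):
stock.rank | stock.price
20 | 3
1 | 6
8 | 8

== RESULT ==
stock.rank | stock.price
20 | 3
1 | 6
8 | 8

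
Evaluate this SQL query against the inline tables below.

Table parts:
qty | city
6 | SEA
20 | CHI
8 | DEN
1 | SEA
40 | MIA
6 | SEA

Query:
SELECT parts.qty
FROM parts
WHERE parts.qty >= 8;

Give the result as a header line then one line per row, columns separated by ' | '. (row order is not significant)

After WHERE (3 rows):
parts.qty | parts.city
20 | CHI
8 | DEN
40 | MIA
After SELECT (3 rows):
parts.qty
20
8
40

== RESULT ==
parts.qty
20
8
40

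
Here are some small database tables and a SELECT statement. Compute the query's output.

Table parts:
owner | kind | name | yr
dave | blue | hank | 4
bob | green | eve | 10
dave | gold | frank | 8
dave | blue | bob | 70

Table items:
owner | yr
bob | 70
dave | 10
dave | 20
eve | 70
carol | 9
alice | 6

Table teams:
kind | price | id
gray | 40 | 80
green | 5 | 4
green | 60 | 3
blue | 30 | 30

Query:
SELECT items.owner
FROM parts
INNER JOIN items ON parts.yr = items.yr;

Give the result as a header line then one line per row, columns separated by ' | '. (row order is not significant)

After JOIN items (3 rows):
parts.owner | parts.kind | parts.name | parts.yr | items.owner | items.yr
bob | green | eve | 10 | dave | 10
dave | blue | bob | 70 | bob | 70
dave | blue | bob | 70 | eve | 70
After SELECT (3 rows):
items.owner
dave
bob
eve

== RESULT ==
items.owner
dave
bob
eve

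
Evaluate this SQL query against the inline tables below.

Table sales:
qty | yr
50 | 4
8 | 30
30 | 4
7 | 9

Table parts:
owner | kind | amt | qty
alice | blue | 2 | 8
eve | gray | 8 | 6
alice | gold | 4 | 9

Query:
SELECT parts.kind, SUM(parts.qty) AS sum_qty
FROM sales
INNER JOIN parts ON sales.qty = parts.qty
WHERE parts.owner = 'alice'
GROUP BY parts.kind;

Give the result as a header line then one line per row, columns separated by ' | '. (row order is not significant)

== RESULT ==
parts.kind | sum_qty
blue | 8

Derivation:
After JOIN parts (1 rows):
sales.qty | sales.yr | parts.owner | parts.kind | parts.amt | parts.qty
8 | 30 | alice | blue | 2 | 8
After WHERE (1 rows):
sales.qty | sales.yr | parts.owner | parts.kind | parts.amt | parts.qty
8 | 30 | alice | blue | 2 | 8
After GROUP BY (1 rows):
parts.kind | sum_qty
blue | 8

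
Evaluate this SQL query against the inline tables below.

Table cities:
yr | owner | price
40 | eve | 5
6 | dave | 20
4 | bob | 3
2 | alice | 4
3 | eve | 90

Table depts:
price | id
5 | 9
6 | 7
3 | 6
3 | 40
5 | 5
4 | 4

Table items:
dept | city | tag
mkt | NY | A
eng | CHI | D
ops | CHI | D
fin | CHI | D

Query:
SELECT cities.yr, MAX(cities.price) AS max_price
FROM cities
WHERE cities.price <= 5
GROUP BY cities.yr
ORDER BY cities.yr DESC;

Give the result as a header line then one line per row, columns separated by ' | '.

== RESULT ==
cities.yr | max_price
40 | 5
4 | 3
2 | 4

Derivation:
After WHERE (3 rows):
cities.yr | cities.owner | cities.price
40 | eve | 5
4 | bob | 3
2 | alice | 4
After GROUP BY (3 rows):
cities.yr | max_price
40 | 5
4 | 3
2 | 4
After ORDER BY (3 rows):
cities.yr | max_price
40 | 5
4 | 3
2 | 4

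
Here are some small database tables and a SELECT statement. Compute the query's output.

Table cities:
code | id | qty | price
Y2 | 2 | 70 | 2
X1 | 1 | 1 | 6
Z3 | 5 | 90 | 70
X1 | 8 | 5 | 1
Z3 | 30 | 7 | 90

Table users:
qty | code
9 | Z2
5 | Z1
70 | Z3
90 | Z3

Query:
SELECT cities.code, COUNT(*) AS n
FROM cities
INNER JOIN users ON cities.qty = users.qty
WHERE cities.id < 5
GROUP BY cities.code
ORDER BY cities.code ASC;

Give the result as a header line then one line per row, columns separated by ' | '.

== RESULT ==
cities.code | n
Y2 | 1

Derivation:
After JOIN users (3 rows):
cities.code | cities.id | cities.qty | cities.price | users.qty | users.code
Y2 | 2 | 70 | 2 | 70 | Z3
Z3 | 5 | 90 | 70 | 90 | Z3
X1 | 8 | 5 | 1 | 5 | Z1
After WHERE (1 rows):
cities.code | cities.id | cities.qty | cities.price | users.qty | users.code
Y2 | 2 | 70 | 2 | 70 | Z3
After GROUP BY (1 rows):
cities.code | n
Y2 | 1
After ORDER BY (1 rows):
cities.code | n
Y2 | 1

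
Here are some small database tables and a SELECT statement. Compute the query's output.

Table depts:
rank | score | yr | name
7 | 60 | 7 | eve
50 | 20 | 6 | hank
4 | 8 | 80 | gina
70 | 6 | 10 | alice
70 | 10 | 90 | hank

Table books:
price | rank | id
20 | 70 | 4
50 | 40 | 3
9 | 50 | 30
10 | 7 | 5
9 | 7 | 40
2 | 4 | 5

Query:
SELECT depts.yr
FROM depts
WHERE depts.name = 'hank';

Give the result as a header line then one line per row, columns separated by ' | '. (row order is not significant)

== RESULT ==
depts.yr
6
90

Derivation:
After WHERE (2 rows):
depts.rank | depts.score | depts.yr | depts.name
50 | 20 | 6 | hank
70 | 10 | 90 | hank
After SELECT (2 rows):
depts.yr
6
90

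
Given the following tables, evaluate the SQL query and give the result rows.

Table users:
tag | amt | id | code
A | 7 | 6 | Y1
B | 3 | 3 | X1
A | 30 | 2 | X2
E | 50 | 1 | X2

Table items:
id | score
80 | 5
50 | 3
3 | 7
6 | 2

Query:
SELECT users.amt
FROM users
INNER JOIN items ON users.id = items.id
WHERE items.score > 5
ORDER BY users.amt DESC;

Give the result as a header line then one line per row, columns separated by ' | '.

After JOIN items (2 rows):
users.tag | users.amt | users.id | users.code | items.id | items.score
A | 7 | 6 | Y1 | 6 | 2
B | 3 | 3 | X1 | 3 | 7
After WHERE (1 rows):
users.tag | users.amt | users.id | users.code | items.id | items.score
B | 3 | 3 | X1 | 3 | 7
After SELECT (1 rows):
users.amt
3
After ORDER BY (1 rows):
users.amt
3

== RESULT ==
users.amt
3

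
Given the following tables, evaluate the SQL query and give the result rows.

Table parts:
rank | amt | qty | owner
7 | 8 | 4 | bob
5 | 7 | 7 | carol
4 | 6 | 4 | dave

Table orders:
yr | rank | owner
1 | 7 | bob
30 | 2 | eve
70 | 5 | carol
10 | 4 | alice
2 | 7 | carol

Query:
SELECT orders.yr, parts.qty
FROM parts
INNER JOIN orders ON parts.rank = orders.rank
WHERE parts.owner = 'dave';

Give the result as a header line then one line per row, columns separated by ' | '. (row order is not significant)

After JOIN orders (4 rows):
parts.rank | parts.amt | parts.qty | parts.owner | orders.yr | orders.rank | orders.owner
7 | 8 | 4 | bob | 1 | 7 | bob
7 | 8 | 4 | bob | 2 | 7 | carol
5 | 7 | 7 | carol | 70 | 5 | carol
4 | 6 | 4 | dave | 10 | 4 | alice
After WHERE (1 rows):
parts.rank | parts.amt | parts.qty | parts.owner | orders.yr | orders.rank | orders.owner
4 | 6 | 4 | dave | 10 | 4 | alice
After SELECT (1 rows):
orders.yr | parts.qty
10 | 4

== RESULT ==
orders.yr | parts.qty
10 | 4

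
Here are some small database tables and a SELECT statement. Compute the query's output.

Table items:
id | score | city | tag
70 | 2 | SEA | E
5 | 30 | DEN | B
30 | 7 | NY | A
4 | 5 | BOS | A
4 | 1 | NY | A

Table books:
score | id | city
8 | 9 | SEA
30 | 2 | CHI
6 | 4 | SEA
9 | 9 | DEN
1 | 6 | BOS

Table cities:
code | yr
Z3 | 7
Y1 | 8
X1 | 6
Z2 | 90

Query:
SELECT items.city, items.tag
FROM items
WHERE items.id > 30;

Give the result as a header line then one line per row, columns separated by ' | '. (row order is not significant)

After WHERE (1 rows):
items.id | items.score | items.city | items.tag
70 | 2 | SEA | E
After SELECT (1 rows):
items.city | items.tag
SEA | E

== RESULT ==
items.city | items.tag
SEA | E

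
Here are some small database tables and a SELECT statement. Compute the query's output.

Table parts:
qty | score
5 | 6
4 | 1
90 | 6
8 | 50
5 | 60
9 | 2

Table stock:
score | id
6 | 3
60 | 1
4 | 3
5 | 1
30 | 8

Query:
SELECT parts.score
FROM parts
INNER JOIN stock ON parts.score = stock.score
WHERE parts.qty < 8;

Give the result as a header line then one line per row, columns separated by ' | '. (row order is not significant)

== RESULT ==
parts.score
6
60

Derivation:
After JOIN stock (3 rows):
parts.qty | parts.score | stock.score | stock.id
5 | 6 | 6 | 3
90 | 6 | 6 | 3
5 | 60 | 60 | 1
After WHERE (2 rows):
parts.qty | parts.score | stock.score | stock.id
5 | 6 | 6 | 3
5 | 60 | 60 | 1
After SELECT (2 rows):
parts.score
6
60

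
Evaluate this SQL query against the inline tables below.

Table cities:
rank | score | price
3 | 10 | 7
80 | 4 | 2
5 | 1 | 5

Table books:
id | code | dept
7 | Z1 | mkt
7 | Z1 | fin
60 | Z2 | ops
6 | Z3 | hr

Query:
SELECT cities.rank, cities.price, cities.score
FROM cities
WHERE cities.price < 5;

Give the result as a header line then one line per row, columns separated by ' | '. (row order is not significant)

== RESULT ==
cities.rank | cities.price | cities.score
80 | 2 | 4

Derivation:
After WHERE (1 rows):
cities.rank | cities.score | cities.price
80 | 4 | 2
After SELECT (1 rows):
cities.rank | cities.price | cities.score
80 | 2 | 4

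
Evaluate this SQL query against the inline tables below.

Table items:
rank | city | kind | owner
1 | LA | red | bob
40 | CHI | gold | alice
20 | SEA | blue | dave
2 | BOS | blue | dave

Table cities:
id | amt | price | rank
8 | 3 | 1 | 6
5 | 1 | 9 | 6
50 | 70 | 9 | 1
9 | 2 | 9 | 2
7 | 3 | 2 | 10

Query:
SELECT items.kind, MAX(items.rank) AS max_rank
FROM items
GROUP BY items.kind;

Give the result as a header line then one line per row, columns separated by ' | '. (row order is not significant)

== RESULT ==
items.kind | max_rank
red | 1
gold | 40
blue | 20

Derivation:
After GROUP BY (3 rows):
items.kind | max_rank
red | 1
gold | 40
blue | 20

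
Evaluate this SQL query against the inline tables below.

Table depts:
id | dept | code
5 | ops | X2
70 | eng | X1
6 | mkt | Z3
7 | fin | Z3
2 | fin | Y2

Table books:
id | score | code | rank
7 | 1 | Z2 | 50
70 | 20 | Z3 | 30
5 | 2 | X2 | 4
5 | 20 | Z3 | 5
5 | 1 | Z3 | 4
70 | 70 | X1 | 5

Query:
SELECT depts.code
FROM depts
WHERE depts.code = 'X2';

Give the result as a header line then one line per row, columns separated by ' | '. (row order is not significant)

== RESULT ==
depts.code
X2

Derivation:
After WHERE (1 rows):
depts.id | depts.dept | depts.code
5 | ops | X2
After SELECT (1 rows):
depts.code
X2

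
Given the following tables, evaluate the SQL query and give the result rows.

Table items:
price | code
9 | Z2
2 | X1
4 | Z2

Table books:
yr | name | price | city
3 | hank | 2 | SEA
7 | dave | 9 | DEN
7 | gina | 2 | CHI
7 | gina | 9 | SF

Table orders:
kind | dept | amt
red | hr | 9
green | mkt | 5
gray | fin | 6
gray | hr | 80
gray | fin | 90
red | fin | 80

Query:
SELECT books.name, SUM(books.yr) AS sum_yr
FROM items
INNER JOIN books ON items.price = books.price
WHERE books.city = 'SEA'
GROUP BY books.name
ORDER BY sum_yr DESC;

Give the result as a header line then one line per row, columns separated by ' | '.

== RESULT ==
books.name | sum_yr
hank | 3

Derivation:
After JOIN books (4 rows):
items.price | items.code | books.yr | books.name | books.price | books.city
9 | Z2 | 7 | dave | 9 | DEN
9 | Z2 | 7 | gina | 9 | SF
2 | X1 | 3 | hank | 2 | SEA
2 | X1 | 7 | gina | 2 | CHI
After WHERE (1 rows):
items.price | items.code | books.yr | books.name | books.price | books.city
2 | X1 | 3 | hank | 2 | SEA
After GROUP BY (1 rows):
books.name | sum_yr
hank | 3
After ORDER BY (1 rows):
books.name | sum_yr
hank | 3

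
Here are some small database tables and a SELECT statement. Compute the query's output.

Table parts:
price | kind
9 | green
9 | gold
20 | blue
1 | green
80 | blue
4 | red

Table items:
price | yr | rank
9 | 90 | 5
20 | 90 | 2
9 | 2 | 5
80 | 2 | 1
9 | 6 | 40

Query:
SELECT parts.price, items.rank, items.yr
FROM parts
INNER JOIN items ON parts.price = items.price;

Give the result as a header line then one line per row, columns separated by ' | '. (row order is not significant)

== RESULT ==
parts.price | items.rank | items.yr
9 | 5 | 90
9 | 5 | 2
9 | 40 | 6
9 | 5 | 90
9 | 5 | 2
9 | 40 | 6
20 | 2 | 90
80 | 1 | 2

Derivation:
After JOIN items (8 rows):
parts.price | parts.kind | items.price | items.yr | items.rank
9 | green | 9 | 90 | 5
9 | green | 9 | 2 | 5
9 | green | 9 | 6 | 40
9 | gold | 9 | 90 | 5
9 | gold | 9 | 2 | 5
9 | gold | 9 | 6 | 40
20 | blue | 20 | 90 | 2
80 | blue | 80 | 2 | 1
After SELECT (8 rows):
parts.price | items.rank | items.yr
9 | 5 | 90
9 | 5 | 2
9 | 40 | 6
9 | 5 | 90
9 | 5 | 2
9 | 40 | 6
20 | 2 | 90
80 | 1 | 2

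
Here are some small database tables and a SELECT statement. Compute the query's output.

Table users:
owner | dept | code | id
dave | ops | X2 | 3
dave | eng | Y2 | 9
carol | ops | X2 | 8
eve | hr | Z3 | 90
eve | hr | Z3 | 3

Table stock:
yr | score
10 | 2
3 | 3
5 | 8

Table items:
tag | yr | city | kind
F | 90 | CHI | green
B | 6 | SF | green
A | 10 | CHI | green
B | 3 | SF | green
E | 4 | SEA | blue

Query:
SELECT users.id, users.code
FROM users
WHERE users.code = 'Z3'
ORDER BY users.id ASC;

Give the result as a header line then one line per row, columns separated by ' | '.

After WHERE (2 rows):
users.owner | users.dept | users.code | users.id
eve | hr | Z3 | 90
eve | hr | Z3 | 3
After SELECT (2 rows):
users.id | users.code
90 | Z3
3 | Z3
After ORDER BY (2 rows):
users.id | users.code
3 | Z3
90 | Z3

== RESULT ==
users.id | users.code
3 | Z3
90 | Z3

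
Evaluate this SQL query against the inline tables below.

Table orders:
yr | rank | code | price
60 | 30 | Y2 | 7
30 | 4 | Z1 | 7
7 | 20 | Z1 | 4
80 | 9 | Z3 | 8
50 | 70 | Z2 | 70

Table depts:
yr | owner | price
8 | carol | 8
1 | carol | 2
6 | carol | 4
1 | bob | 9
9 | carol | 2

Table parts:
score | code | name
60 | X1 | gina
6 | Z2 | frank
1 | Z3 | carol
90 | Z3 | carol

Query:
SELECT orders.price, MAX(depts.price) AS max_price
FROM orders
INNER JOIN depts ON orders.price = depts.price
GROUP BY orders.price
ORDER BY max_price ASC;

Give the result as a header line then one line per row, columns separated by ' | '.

== RESULT ==
orders.price | max_price
4 | 4
8 | 8

Derivation:
After JOIN depts (2 rows):
orders.yr | orders.rank | orders.code | orders.price | depts.yr | depts.owner | depts.price
7 | 20 | Z1 | 4 | 6 | carol | 4
80 | 9 | Z3 | 8 | 8 | carol | 8
After GROUP BY (2 rows):
orders.price | max_price
4 | 4
8 | 8
After ORDER BY (2 rows):
orders.price | max_price
4 | 4
8 | 8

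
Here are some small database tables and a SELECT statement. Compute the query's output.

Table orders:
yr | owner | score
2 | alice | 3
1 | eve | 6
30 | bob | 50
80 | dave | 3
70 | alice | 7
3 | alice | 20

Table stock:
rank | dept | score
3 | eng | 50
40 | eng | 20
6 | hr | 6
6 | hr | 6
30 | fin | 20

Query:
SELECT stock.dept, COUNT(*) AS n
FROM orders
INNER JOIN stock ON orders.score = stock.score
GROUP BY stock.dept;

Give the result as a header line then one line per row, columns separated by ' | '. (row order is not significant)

After JOIN stock (5 rows):
orders.yr | orders.owner | orders.score | stock.rank | stock.dept | stock.score
1 | eve | 6 | 6 | hr | 6
1 | eve | 6 | 6 | hr | 6
30 | bob | 50 | 3 | eng | 50
3 | alice | 20 | 40 | eng | 20
3 | alice | 20 | 30 | fin | 20
After GROUP BY (3 rows):
stock.dept | n
hr | 2
eng | 2
fin | 1

== RESULT ==
stock.dept | n
hr | 2
eng | 2
fin | 1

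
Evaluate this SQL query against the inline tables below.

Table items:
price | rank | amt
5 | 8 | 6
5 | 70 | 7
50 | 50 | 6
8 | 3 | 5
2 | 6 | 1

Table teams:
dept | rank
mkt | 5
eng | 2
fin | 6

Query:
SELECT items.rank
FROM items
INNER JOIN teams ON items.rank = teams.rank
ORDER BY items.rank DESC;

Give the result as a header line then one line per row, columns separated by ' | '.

== RESULT ==
items.rank
6

Derivation:
After JOIN teams (1 rows):
items.price | items.rank | items.amt | teams.dept | teams.rank
2 | 6 | 1 | fin | 6
After SELECT (1 rows):
items.rank
6
After ORDER BY (1 rows):
items.rank
6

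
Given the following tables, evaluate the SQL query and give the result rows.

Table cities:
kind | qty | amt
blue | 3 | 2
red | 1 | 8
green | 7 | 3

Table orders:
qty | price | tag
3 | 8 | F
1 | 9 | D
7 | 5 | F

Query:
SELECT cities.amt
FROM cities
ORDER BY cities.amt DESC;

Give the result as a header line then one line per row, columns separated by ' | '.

== RESULT ==
cities.amt
8
3
2

Derivation:
After SELECT (3 rows):
cities.amt
2
8
3
After ORDER BY (3 rows):
cities.amt
8
3
2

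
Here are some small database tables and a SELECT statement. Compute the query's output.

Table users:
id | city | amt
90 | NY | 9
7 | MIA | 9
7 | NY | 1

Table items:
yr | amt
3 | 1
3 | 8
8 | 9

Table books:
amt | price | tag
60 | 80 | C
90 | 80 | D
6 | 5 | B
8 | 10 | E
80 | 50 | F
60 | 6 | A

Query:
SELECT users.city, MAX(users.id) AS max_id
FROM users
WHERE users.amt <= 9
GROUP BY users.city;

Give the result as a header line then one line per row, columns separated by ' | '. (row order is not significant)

== RESULT ==
users.city | max_id
NY | 90
MIA | 7

Derivation:
After WHERE (3 rows):
users.id | users.city | users.amt
90 | NY | 9
7 | MIA | 9
7 | NY | 1
After GROUP BY (2 rows):
users.city | max_id
NY | 90
MIA | 7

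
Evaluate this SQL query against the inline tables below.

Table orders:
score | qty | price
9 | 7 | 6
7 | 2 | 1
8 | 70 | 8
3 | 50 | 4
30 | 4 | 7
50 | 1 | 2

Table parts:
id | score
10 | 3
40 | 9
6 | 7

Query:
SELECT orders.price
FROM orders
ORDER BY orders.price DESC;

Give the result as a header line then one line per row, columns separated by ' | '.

After SELECT (6 rows):
orders.price
6
1
8
4
7
2
After ORDER BY (6 rows):
orders.price
8
7
6
4
2
1

== RESULT ==
orders.price
8
7
6
4
2
1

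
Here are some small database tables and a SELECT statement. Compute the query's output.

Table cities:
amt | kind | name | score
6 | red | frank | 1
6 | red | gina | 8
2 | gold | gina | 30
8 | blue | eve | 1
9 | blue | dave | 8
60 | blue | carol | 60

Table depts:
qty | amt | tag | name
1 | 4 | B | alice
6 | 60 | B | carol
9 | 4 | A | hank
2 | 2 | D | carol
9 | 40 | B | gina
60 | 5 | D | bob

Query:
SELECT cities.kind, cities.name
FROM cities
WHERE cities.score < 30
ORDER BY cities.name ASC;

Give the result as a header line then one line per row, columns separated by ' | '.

After WHERE (4 rows):
cities.amt | cities.kind | cities.name | cities.score
6 | red | frank | 1
6 | red | gina | 8
8 | blue | eve | 1
9 | blue | dave | 8
After SELECT (4 rows):
cities.kind | cities.name
red | frank
red | gina
blue | eve
blue | dave
After ORDER BY (4 rows):
cities.kind | cities.name
blue | dave
blue | eve
red | frank
red | gina

== RESULT ==
cities.kind | cities.name
blue | dave
blue | eve
red | frank
red | gina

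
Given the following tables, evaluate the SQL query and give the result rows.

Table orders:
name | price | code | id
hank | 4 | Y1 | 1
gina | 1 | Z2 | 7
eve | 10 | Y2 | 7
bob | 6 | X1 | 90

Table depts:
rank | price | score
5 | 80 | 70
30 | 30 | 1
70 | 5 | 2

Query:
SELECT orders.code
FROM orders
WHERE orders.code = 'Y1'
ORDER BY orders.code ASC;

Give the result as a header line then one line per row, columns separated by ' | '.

== RESULT ==
orders.code
Y1

Derivation:
After WHERE (1 rows):
orders.name | orders.price | orders.code | orders.id
hank | 4 | Y1 | 1
After SELECT (1 rows):
orders.code
Y1
After ORDER BY (1 rows):
orders.code
Y1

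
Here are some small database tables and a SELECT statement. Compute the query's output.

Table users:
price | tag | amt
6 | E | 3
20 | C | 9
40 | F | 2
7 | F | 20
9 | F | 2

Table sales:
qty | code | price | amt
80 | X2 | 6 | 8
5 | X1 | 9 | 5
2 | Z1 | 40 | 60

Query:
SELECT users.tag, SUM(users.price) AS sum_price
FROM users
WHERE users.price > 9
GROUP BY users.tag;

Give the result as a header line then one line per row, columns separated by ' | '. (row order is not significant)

== RESULT ==
users.tag | sum_price
C | 20
F | 40

Derivation:
After WHERE (2 rows):
users.price | users.tag | users.amt
20 | C | 9
40 | F | 2
After GROUP BY (2 rows):
users.tag | sum_price
C | 20
F | 40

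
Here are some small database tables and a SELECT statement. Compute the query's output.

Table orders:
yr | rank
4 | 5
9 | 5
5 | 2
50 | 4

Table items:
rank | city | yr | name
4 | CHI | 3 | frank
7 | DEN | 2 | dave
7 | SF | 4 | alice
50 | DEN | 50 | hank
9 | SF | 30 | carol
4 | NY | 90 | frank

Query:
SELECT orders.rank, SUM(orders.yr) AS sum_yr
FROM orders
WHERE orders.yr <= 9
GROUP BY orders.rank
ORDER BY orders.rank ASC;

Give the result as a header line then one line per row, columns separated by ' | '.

== RESULT ==
orders.rank | sum_yr
2 | 5
5 | 13

Derivation:
After WHERE (3 rows):
orders.yr | orders.rank
4 | 5
9 | 5
5 | 2
After GROUP BY (2 rows):
orders.rank | sum_yr
5 | 13
2 | 5
After ORDER BY (2 rows):
orders.rank | sum_yr
2 | 5
5 | 13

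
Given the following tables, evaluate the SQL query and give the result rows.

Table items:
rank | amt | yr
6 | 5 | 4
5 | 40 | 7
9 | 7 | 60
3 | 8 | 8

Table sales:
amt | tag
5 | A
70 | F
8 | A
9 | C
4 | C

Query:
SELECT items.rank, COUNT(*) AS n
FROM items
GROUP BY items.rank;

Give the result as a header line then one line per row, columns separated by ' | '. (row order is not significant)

== RESULT ==
items.rank | n
6 | 1
5 | 1
9 | 1
3 | 1

Derivation:
After GROUP BY (4 rows):
items.rank | n
6 | 1
5 | 1
9 | 1
3 | 1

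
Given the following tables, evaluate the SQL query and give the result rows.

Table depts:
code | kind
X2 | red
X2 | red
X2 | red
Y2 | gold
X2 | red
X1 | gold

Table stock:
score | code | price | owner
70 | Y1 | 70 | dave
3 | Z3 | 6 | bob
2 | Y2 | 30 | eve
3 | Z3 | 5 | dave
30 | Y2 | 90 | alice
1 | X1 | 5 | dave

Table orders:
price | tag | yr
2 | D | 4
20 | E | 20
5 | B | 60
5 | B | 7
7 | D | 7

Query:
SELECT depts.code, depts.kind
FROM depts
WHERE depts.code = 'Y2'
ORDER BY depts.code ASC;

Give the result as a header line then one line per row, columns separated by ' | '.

After WHERE (1 rows):
depts.code | depts.kind
Y2 | gold
After SELECT (1 rows):
depts.code | depts.kind
Y2 | gold
After ORDER BY (1 rows):
depts.code | depts.kind
Y2 | gold

== RESULT ==
depts.code | depts.kind
Y2 | gold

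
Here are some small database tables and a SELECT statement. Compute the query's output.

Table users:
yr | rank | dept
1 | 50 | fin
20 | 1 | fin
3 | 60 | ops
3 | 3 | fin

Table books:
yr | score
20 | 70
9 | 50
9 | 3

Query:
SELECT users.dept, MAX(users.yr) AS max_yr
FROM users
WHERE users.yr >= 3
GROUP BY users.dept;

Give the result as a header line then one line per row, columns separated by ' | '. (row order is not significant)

After WHERE (3 rows):
users.yr | users.rank | users.dept
20 | 1 | fin
3 | 60 | ops
3 | 3 | fin
After GROUP BY (2 rows):
users.dept | max_yr
fin | 20
ops | 3

== RESULT ==
users.dept | max_yr
fin | 20
ops | 3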